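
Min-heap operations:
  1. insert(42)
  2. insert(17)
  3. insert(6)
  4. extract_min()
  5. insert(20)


insert(42) -> [42]
insert(17) -> [17, 42]
insert(6) -> [6, 42, 17]
extract_min()->6, [17, 42]
insert(20) -> [17, 42, 20]

Final heap: [17, 42, 20]


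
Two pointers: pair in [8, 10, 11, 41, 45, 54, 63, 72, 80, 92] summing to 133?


lo=0(8)+hi=9(92)=100
lo=1(10)+hi=9(92)=102
lo=2(11)+hi=9(92)=103
lo=3(41)+hi=9(92)=133

Yes: 41+92=133


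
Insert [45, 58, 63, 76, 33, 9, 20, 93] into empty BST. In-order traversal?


Insert 45: root
Insert 58: R from 45
Insert 63: R from 45 -> R from 58
Insert 76: R from 45 -> R from 58 -> R from 63
Insert 33: L from 45
Insert 9: L from 45 -> L from 33
Insert 20: L from 45 -> L from 33 -> R from 9
Insert 93: R from 45 -> R from 58 -> R from 63 -> R from 76

In-order: [9, 20, 33, 45, 58, 63, 76, 93]


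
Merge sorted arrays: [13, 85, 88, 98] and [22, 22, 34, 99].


Take 13 from A
Take 22 from B
Take 22 from B
Take 34 from B
Take 85 from A
Take 88 from A
Take 98 from A

Merged: [13, 22, 22, 34, 85, 88, 98, 99]


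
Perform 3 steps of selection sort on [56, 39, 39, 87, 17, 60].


Initial: [56, 39, 39, 87, 17, 60]
Step 1: min=17 at 4
  Swap: [17, 39, 39, 87, 56, 60]
Step 2: min=39 at 1
  Swap: [17, 39, 39, 87, 56, 60]
Step 3: min=39 at 2
  Swap: [17, 39, 39, 87, 56, 60]

After 3 steps: [17, 39, 39, 87, 56, 60]


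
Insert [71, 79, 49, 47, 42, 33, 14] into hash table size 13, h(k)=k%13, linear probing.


Insert 71: h=6 -> slot 6
Insert 79: h=1 -> slot 1
Insert 49: h=10 -> slot 10
Insert 47: h=8 -> slot 8
Insert 42: h=3 -> slot 3
Insert 33: h=7 -> slot 7
Insert 14: h=1, 1 probes -> slot 2

Table: [None, 79, 14, 42, None, None, 71, 33, 47, None, 49, None, None]


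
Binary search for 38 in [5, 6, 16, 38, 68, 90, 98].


Step 1: lo=0, hi=6, mid=3, val=38

Found at index 3


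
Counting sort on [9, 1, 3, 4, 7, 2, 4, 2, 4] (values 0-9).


Input: [9, 1, 3, 4, 7, 2, 4, 2, 4]
Counts: [0, 1, 2, 1, 3, 0, 0, 1, 0, 1]

Sorted: [1, 2, 2, 3, 4, 4, 4, 7, 9]


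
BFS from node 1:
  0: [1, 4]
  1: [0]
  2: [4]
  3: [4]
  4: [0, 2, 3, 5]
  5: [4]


Visit 1, enqueue [0]
Visit 0, enqueue [4]
Visit 4, enqueue [2, 3, 5]
Visit 2, enqueue []
Visit 3, enqueue []
Visit 5, enqueue []

BFS order: [1, 0, 4, 2, 3, 5]


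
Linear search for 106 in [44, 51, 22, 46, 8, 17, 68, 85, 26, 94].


i=0: 44!=106
i=1: 51!=106
i=2: 22!=106
i=3: 46!=106
i=4: 8!=106
i=5: 17!=106
i=6: 68!=106
i=7: 85!=106
i=8: 26!=106
i=9: 94!=106

Not found, 10 comps


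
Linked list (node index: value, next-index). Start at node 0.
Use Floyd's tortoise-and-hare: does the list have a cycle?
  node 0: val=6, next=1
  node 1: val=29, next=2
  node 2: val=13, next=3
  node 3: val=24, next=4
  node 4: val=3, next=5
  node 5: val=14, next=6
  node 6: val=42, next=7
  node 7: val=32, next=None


Floyd's tortoise (slow, +1) and hare (fast, +2):
  init: slow=0, fast=0
  step 1: slow=1, fast=2
  step 2: slow=2, fast=4
  step 3: slow=3, fast=6
  step 4: fast 6->7->None, no cycle

Cycle: no


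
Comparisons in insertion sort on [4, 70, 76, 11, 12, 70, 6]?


Algorithm: insertion sort
Input: [4, 70, 76, 11, 12, 70, 6]
Sorted: [4, 6, 11, 12, 70, 70, 76]

16


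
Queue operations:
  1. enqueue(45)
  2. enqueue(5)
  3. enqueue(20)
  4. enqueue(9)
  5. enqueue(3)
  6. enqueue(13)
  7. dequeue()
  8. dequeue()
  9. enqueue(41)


enqueue(45) -> [45]
enqueue(5) -> [45, 5]
enqueue(20) -> [45, 5, 20]
enqueue(9) -> [45, 5, 20, 9]
enqueue(3) -> [45, 5, 20, 9, 3]
enqueue(13) -> [45, 5, 20, 9, 3, 13]
dequeue()->45, [5, 20, 9, 3, 13]
dequeue()->5, [20, 9, 3, 13]
enqueue(41) -> [20, 9, 3, 13, 41]

Final queue: [20, 9, 3, 13, 41]


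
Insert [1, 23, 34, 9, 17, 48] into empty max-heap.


Insert 1: [1]
Insert 23: [23, 1]
Insert 34: [34, 1, 23]
Insert 9: [34, 9, 23, 1]
Insert 17: [34, 17, 23, 1, 9]
Insert 48: [48, 17, 34, 1, 9, 23]

Final heap: [48, 17, 34, 1, 9, 23]


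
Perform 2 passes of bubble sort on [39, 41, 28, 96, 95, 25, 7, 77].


Initial: [39, 41, 28, 96, 95, 25, 7, 77]
Pass 1: [39, 28, 41, 95, 25, 7, 77, 96] (5 swaps)
Pass 2: [28, 39, 41, 25, 7, 77, 95, 96] (4 swaps)

After 2 passes: [28, 39, 41, 25, 7, 77, 95, 96]


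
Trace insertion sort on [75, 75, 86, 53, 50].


Initial: [75, 75, 86, 53, 50]
Insert 75: [75, 75, 86, 53, 50]
Insert 86: [75, 75, 86, 53, 50]
Insert 53: [53, 75, 75, 86, 50]
Insert 50: [50, 53, 75, 75, 86]

Sorted: [50, 53, 75, 75, 86]


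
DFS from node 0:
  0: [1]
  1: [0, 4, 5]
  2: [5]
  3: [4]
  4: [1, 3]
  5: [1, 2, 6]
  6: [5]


Visit 0, push [1]
Visit 1, push [5, 4]
Visit 4, push [3]
Visit 3, push []
Visit 5, push [6, 2]
Visit 2, push []
Visit 6, push []

DFS order: [0, 1, 4, 3, 5, 2, 6]


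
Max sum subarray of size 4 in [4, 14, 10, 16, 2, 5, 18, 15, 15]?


[0:4]: 44
[1:5]: 42
[2:6]: 33
[3:7]: 41
[4:8]: 40
[5:9]: 53

Max: 53 at [5:9]


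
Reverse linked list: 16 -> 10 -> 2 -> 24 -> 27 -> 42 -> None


Step 1: curr=16, set curr.next=prev(None) | reversed so far: 16
Step 2: curr=10, set curr.next=prev(16) | reversed so far: 10 -> 16
Step 3: curr=2, set curr.next=prev(10) | reversed so far: 2 -> 10 -> 16
Step 4: curr=24, set curr.next=prev(2) | reversed so far: 24 -> 2 -> 10 -> 16
Step 5: curr=27, set curr.next=prev(24) | reversed so far: 27 -> 24 -> 2 -> 10 -> 16
Step 6: curr=42, set curr.next=prev(27) | reversed so far: 42 -> 27 -> 24 -> 2 -> 10 -> 16

42 -> 27 -> 24 -> 2 -> 10 -> 16 -> None


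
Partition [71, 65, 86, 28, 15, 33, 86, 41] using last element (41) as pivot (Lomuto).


Pivot: 41
  28 <= 41: swap -> [28, 65, 86, 71, 15, 33, 86, 41]
  15 <= 41: swap -> [28, 15, 86, 71, 65, 33, 86, 41]
  33 <= 41: swap -> [28, 15, 33, 71, 65, 86, 86, 41]
Place pivot at 3: [28, 15, 33, 41, 65, 86, 86, 71]

Partitioned: [28, 15, 33, 41, 65, 86, 86, 71]


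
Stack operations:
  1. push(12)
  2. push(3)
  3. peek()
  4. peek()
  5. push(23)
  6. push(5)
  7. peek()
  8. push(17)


push(12) -> [12]
push(3) -> [12, 3]
peek()->3
peek()->3
push(23) -> [12, 3, 23]
push(5) -> [12, 3, 23, 5]
peek()->5
push(17) -> [12, 3, 23, 5, 17]

Final stack: [12, 3, 23, 5, 17]


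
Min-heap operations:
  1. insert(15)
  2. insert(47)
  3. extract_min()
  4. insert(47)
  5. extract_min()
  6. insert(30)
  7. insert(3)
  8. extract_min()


insert(15) -> [15]
insert(47) -> [15, 47]
extract_min()->15, [47]
insert(47) -> [47, 47]
extract_min()->47, [47]
insert(30) -> [30, 47]
insert(3) -> [3, 47, 30]
extract_min()->3, [30, 47]

Final heap: [30, 47]


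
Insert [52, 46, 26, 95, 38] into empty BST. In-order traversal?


Insert 52: root
Insert 46: L from 52
Insert 26: L from 52 -> L from 46
Insert 95: R from 52
Insert 38: L from 52 -> L from 46 -> R from 26

In-order: [26, 38, 46, 52, 95]


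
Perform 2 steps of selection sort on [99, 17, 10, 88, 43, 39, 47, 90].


Initial: [99, 17, 10, 88, 43, 39, 47, 90]
Step 1: min=10 at 2
  Swap: [10, 17, 99, 88, 43, 39, 47, 90]
Step 2: min=17 at 1
  Swap: [10, 17, 99, 88, 43, 39, 47, 90]

After 2 steps: [10, 17, 99, 88, 43, 39, 47, 90]


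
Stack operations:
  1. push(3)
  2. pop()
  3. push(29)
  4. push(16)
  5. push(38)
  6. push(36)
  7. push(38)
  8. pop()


push(3) -> [3]
pop()->3, []
push(29) -> [29]
push(16) -> [29, 16]
push(38) -> [29, 16, 38]
push(36) -> [29, 16, 38, 36]
push(38) -> [29, 16, 38, 36, 38]
pop()->38, [29, 16, 38, 36]

Final stack: [29, 16, 38, 36]


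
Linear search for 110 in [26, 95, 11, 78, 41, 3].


i=0: 26!=110
i=1: 95!=110
i=2: 11!=110
i=3: 78!=110
i=4: 41!=110
i=5: 3!=110

Not found, 6 comps


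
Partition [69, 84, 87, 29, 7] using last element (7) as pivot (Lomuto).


Pivot: 7
Place pivot at 0: [7, 84, 87, 29, 69]

Partitioned: [7, 84, 87, 29, 69]


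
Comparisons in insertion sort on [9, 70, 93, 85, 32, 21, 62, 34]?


Algorithm: insertion sort
Input: [9, 70, 93, 85, 32, 21, 62, 34]
Sorted: [9, 21, 32, 34, 62, 70, 85, 93]

22


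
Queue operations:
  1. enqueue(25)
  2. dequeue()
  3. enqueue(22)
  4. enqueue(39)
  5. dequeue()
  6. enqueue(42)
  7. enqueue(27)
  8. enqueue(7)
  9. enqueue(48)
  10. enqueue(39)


enqueue(25) -> [25]
dequeue()->25, []
enqueue(22) -> [22]
enqueue(39) -> [22, 39]
dequeue()->22, [39]
enqueue(42) -> [39, 42]
enqueue(27) -> [39, 42, 27]
enqueue(7) -> [39, 42, 27, 7]
enqueue(48) -> [39, 42, 27, 7, 48]
enqueue(39) -> [39, 42, 27, 7, 48, 39]

Final queue: [39, 42, 27, 7, 48, 39]


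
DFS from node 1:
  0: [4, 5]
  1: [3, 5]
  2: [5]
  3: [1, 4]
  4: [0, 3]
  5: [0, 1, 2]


Visit 1, push [5, 3]
Visit 3, push [4]
Visit 4, push [0]
Visit 0, push [5]
Visit 5, push [2]
Visit 2, push []

DFS order: [1, 3, 4, 0, 5, 2]


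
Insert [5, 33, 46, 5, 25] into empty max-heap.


Insert 5: [5]
Insert 33: [33, 5]
Insert 46: [46, 5, 33]
Insert 5: [46, 5, 33, 5]
Insert 25: [46, 25, 33, 5, 5]

Final heap: [46, 25, 33, 5, 5]


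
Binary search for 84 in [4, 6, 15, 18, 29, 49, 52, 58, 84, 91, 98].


Step 1: lo=0, hi=10, mid=5, val=49
Step 2: lo=6, hi=10, mid=8, val=84

Found at index 8


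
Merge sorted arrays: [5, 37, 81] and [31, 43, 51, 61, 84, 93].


Take 5 from A
Take 31 from B
Take 37 from A
Take 43 from B
Take 51 from B
Take 61 from B
Take 81 from A

Merged: [5, 31, 37, 43, 51, 61, 81, 84, 93]


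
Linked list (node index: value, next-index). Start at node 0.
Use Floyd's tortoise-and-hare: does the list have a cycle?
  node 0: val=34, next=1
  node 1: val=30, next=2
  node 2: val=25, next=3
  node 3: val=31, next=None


Floyd's tortoise (slow, +1) and hare (fast, +2):
  init: slow=0, fast=0
  step 1: slow=1, fast=2
  step 2: fast 2->3->None, no cycle

Cycle: no


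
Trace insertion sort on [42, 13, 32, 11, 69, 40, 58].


Initial: [42, 13, 32, 11, 69, 40, 58]
Insert 13: [13, 42, 32, 11, 69, 40, 58]
Insert 32: [13, 32, 42, 11, 69, 40, 58]
Insert 11: [11, 13, 32, 42, 69, 40, 58]
Insert 69: [11, 13, 32, 42, 69, 40, 58]
Insert 40: [11, 13, 32, 40, 42, 69, 58]
Insert 58: [11, 13, 32, 40, 42, 58, 69]

Sorted: [11, 13, 32, 40, 42, 58, 69]


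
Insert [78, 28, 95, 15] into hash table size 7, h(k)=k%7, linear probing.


Insert 78: h=1 -> slot 1
Insert 28: h=0 -> slot 0
Insert 95: h=4 -> slot 4
Insert 15: h=1, 1 probes -> slot 2

Table: [28, 78, 15, None, 95, None, None]


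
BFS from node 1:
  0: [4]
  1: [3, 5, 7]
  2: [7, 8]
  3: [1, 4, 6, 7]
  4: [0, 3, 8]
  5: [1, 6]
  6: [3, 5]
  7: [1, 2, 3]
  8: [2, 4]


Visit 1, enqueue [3, 5, 7]
Visit 3, enqueue [4, 6]
Visit 5, enqueue []
Visit 7, enqueue [2]
Visit 4, enqueue [0, 8]
Visit 6, enqueue []
Visit 2, enqueue []
Visit 0, enqueue []
Visit 8, enqueue []

BFS order: [1, 3, 5, 7, 4, 6, 2, 0, 8]


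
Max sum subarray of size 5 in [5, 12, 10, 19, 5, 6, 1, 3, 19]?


[0:5]: 51
[1:6]: 52
[2:7]: 41
[3:8]: 34
[4:9]: 34

Max: 52 at [1:6]


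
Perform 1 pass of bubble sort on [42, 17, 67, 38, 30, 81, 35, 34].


Initial: [42, 17, 67, 38, 30, 81, 35, 34]
Pass 1: [17, 42, 38, 30, 67, 35, 34, 81] (5 swaps)

After 1 pass: [17, 42, 38, 30, 67, 35, 34, 81]


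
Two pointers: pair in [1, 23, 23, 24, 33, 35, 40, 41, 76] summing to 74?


lo=0(1)+hi=8(76)=77
lo=0(1)+hi=7(41)=42
lo=1(23)+hi=7(41)=64
lo=2(23)+hi=7(41)=64
lo=3(24)+hi=7(41)=65
lo=4(33)+hi=7(41)=74

Yes: 33+41=74


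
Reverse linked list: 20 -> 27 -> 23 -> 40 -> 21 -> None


Step 1: curr=20, set curr.next=prev(None) | reversed so far: 20
Step 2: curr=27, set curr.next=prev(20) | reversed so far: 27 -> 20
Step 3: curr=23, set curr.next=prev(27) | reversed so far: 23 -> 27 -> 20
Step 4: curr=40, set curr.next=prev(23) | reversed so far: 40 -> 23 -> 27 -> 20
Step 5: curr=21, set curr.next=prev(40) | reversed so far: 21 -> 40 -> 23 -> 27 -> 20

21 -> 40 -> 23 -> 27 -> 20 -> None


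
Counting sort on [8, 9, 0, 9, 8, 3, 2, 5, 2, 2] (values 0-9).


Input: [8, 9, 0, 9, 8, 3, 2, 5, 2, 2]
Counts: [1, 0, 3, 1, 0, 1, 0, 0, 2, 2]

Sorted: [0, 2, 2, 2, 3, 5, 8, 8, 9, 9]


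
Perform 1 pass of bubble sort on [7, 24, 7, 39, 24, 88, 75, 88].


Initial: [7, 24, 7, 39, 24, 88, 75, 88]
Pass 1: [7, 7, 24, 24, 39, 75, 88, 88] (3 swaps)

After 1 pass: [7, 7, 24, 24, 39, 75, 88, 88]


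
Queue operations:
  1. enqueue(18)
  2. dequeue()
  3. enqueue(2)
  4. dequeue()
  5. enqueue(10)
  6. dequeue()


enqueue(18) -> [18]
dequeue()->18, []
enqueue(2) -> [2]
dequeue()->2, []
enqueue(10) -> [10]
dequeue()->10, []

Final queue: []


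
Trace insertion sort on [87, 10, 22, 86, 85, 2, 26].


Initial: [87, 10, 22, 86, 85, 2, 26]
Insert 10: [10, 87, 22, 86, 85, 2, 26]
Insert 22: [10, 22, 87, 86, 85, 2, 26]
Insert 86: [10, 22, 86, 87, 85, 2, 26]
Insert 85: [10, 22, 85, 86, 87, 2, 26]
Insert 2: [2, 10, 22, 85, 86, 87, 26]
Insert 26: [2, 10, 22, 26, 85, 86, 87]

Sorted: [2, 10, 22, 26, 85, 86, 87]


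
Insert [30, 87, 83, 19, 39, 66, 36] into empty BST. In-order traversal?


Insert 30: root
Insert 87: R from 30
Insert 83: R from 30 -> L from 87
Insert 19: L from 30
Insert 39: R from 30 -> L from 87 -> L from 83
Insert 66: R from 30 -> L from 87 -> L from 83 -> R from 39
Insert 36: R from 30 -> L from 87 -> L from 83 -> L from 39

In-order: [19, 30, 36, 39, 66, 83, 87]


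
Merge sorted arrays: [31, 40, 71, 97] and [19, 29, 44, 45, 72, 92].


Take 19 from B
Take 29 from B
Take 31 from A
Take 40 from A
Take 44 from B
Take 45 from B
Take 71 from A
Take 72 from B
Take 92 from B

Merged: [19, 29, 31, 40, 44, 45, 71, 72, 92, 97]


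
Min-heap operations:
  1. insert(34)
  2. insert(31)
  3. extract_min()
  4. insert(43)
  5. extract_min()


insert(34) -> [34]
insert(31) -> [31, 34]
extract_min()->31, [34]
insert(43) -> [34, 43]
extract_min()->34, [43]

Final heap: [43]


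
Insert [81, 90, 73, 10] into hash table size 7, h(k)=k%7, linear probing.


Insert 81: h=4 -> slot 4
Insert 90: h=6 -> slot 6
Insert 73: h=3 -> slot 3
Insert 10: h=3, 2 probes -> slot 5

Table: [None, None, None, 73, 81, 10, 90]


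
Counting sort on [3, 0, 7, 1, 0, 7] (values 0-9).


Input: [3, 0, 7, 1, 0, 7]
Counts: [2, 1, 0, 1, 0, 0, 0, 2, 0, 0]

Sorted: [0, 0, 1, 3, 7, 7]


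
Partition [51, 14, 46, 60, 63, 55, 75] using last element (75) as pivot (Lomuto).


Pivot: 75
  51 <= 75: advance i (no swap)
  14 <= 75: advance i (no swap)
  46 <= 75: advance i (no swap)
  60 <= 75: advance i (no swap)
  63 <= 75: advance i (no swap)
  55 <= 75: advance i (no swap)
Place pivot at 6: [51, 14, 46, 60, 63, 55, 75]

Partitioned: [51, 14, 46, 60, 63, 55, 75]


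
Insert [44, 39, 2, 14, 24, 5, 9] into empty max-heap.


Insert 44: [44]
Insert 39: [44, 39]
Insert 2: [44, 39, 2]
Insert 14: [44, 39, 2, 14]
Insert 24: [44, 39, 2, 14, 24]
Insert 5: [44, 39, 5, 14, 24, 2]
Insert 9: [44, 39, 9, 14, 24, 2, 5]

Final heap: [44, 39, 9, 14, 24, 2, 5]


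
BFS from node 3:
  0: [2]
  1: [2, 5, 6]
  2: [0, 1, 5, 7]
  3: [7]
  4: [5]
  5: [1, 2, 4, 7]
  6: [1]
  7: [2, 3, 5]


Visit 3, enqueue [7]
Visit 7, enqueue [2, 5]
Visit 2, enqueue [0, 1]
Visit 5, enqueue [4]
Visit 0, enqueue []
Visit 1, enqueue [6]
Visit 4, enqueue []
Visit 6, enqueue []

BFS order: [3, 7, 2, 5, 0, 1, 4, 6]


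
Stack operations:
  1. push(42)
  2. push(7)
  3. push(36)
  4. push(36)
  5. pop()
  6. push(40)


push(42) -> [42]
push(7) -> [42, 7]
push(36) -> [42, 7, 36]
push(36) -> [42, 7, 36, 36]
pop()->36, [42, 7, 36]
push(40) -> [42, 7, 36, 40]

Final stack: [42, 7, 36, 40]


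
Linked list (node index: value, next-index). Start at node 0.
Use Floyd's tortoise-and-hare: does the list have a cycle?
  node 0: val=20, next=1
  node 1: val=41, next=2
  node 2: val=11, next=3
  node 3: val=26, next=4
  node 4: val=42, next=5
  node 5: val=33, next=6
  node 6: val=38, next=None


Floyd's tortoise (slow, +1) and hare (fast, +2):
  init: slow=0, fast=0
  step 1: slow=1, fast=2
  step 2: slow=2, fast=4
  step 3: slow=3, fast=6
  step 4: fast -> None, no cycle

Cycle: no


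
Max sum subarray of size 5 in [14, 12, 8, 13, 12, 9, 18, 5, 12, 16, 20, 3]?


[0:5]: 59
[1:6]: 54
[2:7]: 60
[3:8]: 57
[4:9]: 56
[5:10]: 60
[6:11]: 71
[7:12]: 56

Max: 71 at [6:11]


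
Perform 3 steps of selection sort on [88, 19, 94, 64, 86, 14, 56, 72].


Initial: [88, 19, 94, 64, 86, 14, 56, 72]
Step 1: min=14 at 5
  Swap: [14, 19, 94, 64, 86, 88, 56, 72]
Step 2: min=19 at 1
  Swap: [14, 19, 94, 64, 86, 88, 56, 72]
Step 3: min=56 at 6
  Swap: [14, 19, 56, 64, 86, 88, 94, 72]

After 3 steps: [14, 19, 56, 64, 86, 88, 94, 72]


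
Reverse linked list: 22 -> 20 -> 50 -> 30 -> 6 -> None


Step 1: curr=22, set curr.next=prev(None) | reversed so far: 22
Step 2: curr=20, set curr.next=prev(22) | reversed so far: 20 -> 22
Step 3: curr=50, set curr.next=prev(20) | reversed so far: 50 -> 20 -> 22
Step 4: curr=30, set curr.next=prev(50) | reversed so far: 30 -> 50 -> 20 -> 22
Step 5: curr=6, set curr.next=prev(30) | reversed so far: 6 -> 30 -> 50 -> 20 -> 22

6 -> 30 -> 50 -> 20 -> 22 -> None


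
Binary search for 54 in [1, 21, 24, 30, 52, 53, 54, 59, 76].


Step 1: lo=0, hi=8, mid=4, val=52
Step 2: lo=5, hi=8, mid=6, val=54

Found at index 6


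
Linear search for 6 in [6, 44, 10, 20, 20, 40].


i=0: 6==6 found!

Found at 0, 1 comps


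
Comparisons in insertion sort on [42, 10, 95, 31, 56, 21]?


Algorithm: insertion sort
Input: [42, 10, 95, 31, 56, 21]
Sorted: [10, 21, 31, 42, 56, 95]

12


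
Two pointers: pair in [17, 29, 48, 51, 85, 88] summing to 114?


lo=0(17)+hi=5(88)=105
lo=1(29)+hi=5(88)=117
lo=1(29)+hi=4(85)=114

Yes: 29+85=114


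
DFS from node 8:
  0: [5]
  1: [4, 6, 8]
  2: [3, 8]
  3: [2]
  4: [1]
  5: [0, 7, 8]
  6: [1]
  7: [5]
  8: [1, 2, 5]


Visit 8, push [5, 2, 1]
Visit 1, push [6, 4]
Visit 4, push []
Visit 6, push []
Visit 2, push [3]
Visit 3, push []
Visit 5, push [7, 0]
Visit 0, push []
Visit 7, push []

DFS order: [8, 1, 4, 6, 2, 3, 5, 0, 7]


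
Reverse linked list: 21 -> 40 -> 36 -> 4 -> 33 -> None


Step 1: curr=21, set curr.next=prev(None) | reversed so far: 21
Step 2: curr=40, set curr.next=prev(21) | reversed so far: 40 -> 21
Step 3: curr=36, set curr.next=prev(40) | reversed so far: 36 -> 40 -> 21
Step 4: curr=4, set curr.next=prev(36) | reversed so far: 4 -> 36 -> 40 -> 21
Step 5: curr=33, set curr.next=prev(4) | reversed so far: 33 -> 4 -> 36 -> 40 -> 21

33 -> 4 -> 36 -> 40 -> 21 -> None


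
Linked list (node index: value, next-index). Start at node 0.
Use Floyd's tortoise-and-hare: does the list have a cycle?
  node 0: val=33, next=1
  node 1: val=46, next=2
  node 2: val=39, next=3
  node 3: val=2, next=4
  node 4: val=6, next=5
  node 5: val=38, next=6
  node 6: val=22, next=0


Floyd's tortoise (slow, +1) and hare (fast, +2):
  init: slow=0, fast=0
  step 1: slow=1, fast=2
  step 2: slow=2, fast=4
  step 3: slow=3, fast=6
  step 4: slow=4, fast=1
  step 5: slow=5, fast=3
  step 6: slow=6, fast=5
  step 7: slow=0, fast=0
  slow == fast at node 0: cycle detected

Cycle: yes


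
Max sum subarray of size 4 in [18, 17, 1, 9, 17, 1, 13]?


[0:4]: 45
[1:5]: 44
[2:6]: 28
[3:7]: 40

Max: 45 at [0:4]


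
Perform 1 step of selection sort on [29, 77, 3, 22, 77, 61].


Initial: [29, 77, 3, 22, 77, 61]
Step 1: min=3 at 2
  Swap: [3, 77, 29, 22, 77, 61]

After 1 step: [3, 77, 29, 22, 77, 61]


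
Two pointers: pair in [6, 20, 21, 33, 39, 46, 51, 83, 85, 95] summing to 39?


lo=0(6)+hi=9(95)=101
lo=0(6)+hi=8(85)=91
lo=0(6)+hi=7(83)=89
lo=0(6)+hi=6(51)=57
lo=0(6)+hi=5(46)=52
lo=0(6)+hi=4(39)=45
lo=0(6)+hi=3(33)=39

Yes: 6+33=39


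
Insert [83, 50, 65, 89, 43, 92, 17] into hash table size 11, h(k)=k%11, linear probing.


Insert 83: h=6 -> slot 6
Insert 50: h=6, 1 probes -> slot 7
Insert 65: h=10 -> slot 10
Insert 89: h=1 -> slot 1
Insert 43: h=10, 1 probes -> slot 0
Insert 92: h=4 -> slot 4
Insert 17: h=6, 2 probes -> slot 8

Table: [43, 89, None, None, 92, None, 83, 50, 17, None, 65]


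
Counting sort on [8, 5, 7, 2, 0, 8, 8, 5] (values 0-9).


Input: [8, 5, 7, 2, 0, 8, 8, 5]
Counts: [1, 0, 1, 0, 0, 2, 0, 1, 3, 0]

Sorted: [0, 2, 5, 5, 7, 8, 8, 8]


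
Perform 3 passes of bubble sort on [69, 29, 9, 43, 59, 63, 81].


Initial: [69, 29, 9, 43, 59, 63, 81]
Pass 1: [29, 9, 43, 59, 63, 69, 81] (5 swaps)
Pass 2: [9, 29, 43, 59, 63, 69, 81] (1 swaps)
Pass 3: [9, 29, 43, 59, 63, 69, 81] (0 swaps)

After 3 passes: [9, 29, 43, 59, 63, 69, 81]


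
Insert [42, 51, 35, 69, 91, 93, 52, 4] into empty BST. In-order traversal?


Insert 42: root
Insert 51: R from 42
Insert 35: L from 42
Insert 69: R from 42 -> R from 51
Insert 91: R from 42 -> R from 51 -> R from 69
Insert 93: R from 42 -> R from 51 -> R from 69 -> R from 91
Insert 52: R from 42 -> R from 51 -> L from 69
Insert 4: L from 42 -> L from 35

In-order: [4, 35, 42, 51, 52, 69, 91, 93]


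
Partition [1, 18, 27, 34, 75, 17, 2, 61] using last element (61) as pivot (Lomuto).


Pivot: 61
  1 <= 61: advance i (no swap)
  18 <= 61: advance i (no swap)
  27 <= 61: advance i (no swap)
  34 <= 61: advance i (no swap)
  17 <= 61: swap -> [1, 18, 27, 34, 17, 75, 2, 61]
  2 <= 61: swap -> [1, 18, 27, 34, 17, 2, 75, 61]
Place pivot at 6: [1, 18, 27, 34, 17, 2, 61, 75]

Partitioned: [1, 18, 27, 34, 17, 2, 61, 75]


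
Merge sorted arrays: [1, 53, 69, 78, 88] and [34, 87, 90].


Take 1 from A
Take 34 from B
Take 53 from A
Take 69 from A
Take 78 from A
Take 87 from B
Take 88 from A

Merged: [1, 34, 53, 69, 78, 87, 88, 90]


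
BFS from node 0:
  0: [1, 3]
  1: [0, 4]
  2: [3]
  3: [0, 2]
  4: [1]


Visit 0, enqueue [1, 3]
Visit 1, enqueue [4]
Visit 3, enqueue [2]
Visit 4, enqueue []
Visit 2, enqueue []

BFS order: [0, 1, 3, 4, 2]


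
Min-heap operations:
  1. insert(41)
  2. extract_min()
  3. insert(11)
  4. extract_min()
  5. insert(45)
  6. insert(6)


insert(41) -> [41]
extract_min()->41, []
insert(11) -> [11]
extract_min()->11, []
insert(45) -> [45]
insert(6) -> [6, 45]

Final heap: [6, 45]


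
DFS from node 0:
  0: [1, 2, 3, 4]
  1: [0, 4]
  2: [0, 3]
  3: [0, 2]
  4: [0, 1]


Visit 0, push [4, 3, 2, 1]
Visit 1, push [4]
Visit 4, push []
Visit 2, push [3]
Visit 3, push []

DFS order: [0, 1, 4, 2, 3]


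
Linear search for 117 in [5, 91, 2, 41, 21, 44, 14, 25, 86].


i=0: 5!=117
i=1: 91!=117
i=2: 2!=117
i=3: 41!=117
i=4: 21!=117
i=5: 44!=117
i=6: 14!=117
i=7: 25!=117
i=8: 86!=117

Not found, 9 comps


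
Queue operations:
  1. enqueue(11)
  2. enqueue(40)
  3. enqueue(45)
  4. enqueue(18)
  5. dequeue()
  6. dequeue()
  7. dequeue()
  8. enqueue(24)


enqueue(11) -> [11]
enqueue(40) -> [11, 40]
enqueue(45) -> [11, 40, 45]
enqueue(18) -> [11, 40, 45, 18]
dequeue()->11, [40, 45, 18]
dequeue()->40, [45, 18]
dequeue()->45, [18]
enqueue(24) -> [18, 24]

Final queue: [18, 24]


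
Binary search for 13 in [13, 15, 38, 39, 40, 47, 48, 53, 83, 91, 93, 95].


Step 1: lo=0, hi=11, mid=5, val=47
Step 2: lo=0, hi=4, mid=2, val=38
Step 3: lo=0, hi=1, mid=0, val=13

Found at index 0


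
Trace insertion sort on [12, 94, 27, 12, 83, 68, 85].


Initial: [12, 94, 27, 12, 83, 68, 85]
Insert 94: [12, 94, 27, 12, 83, 68, 85]
Insert 27: [12, 27, 94, 12, 83, 68, 85]
Insert 12: [12, 12, 27, 94, 83, 68, 85]
Insert 83: [12, 12, 27, 83, 94, 68, 85]
Insert 68: [12, 12, 27, 68, 83, 94, 85]
Insert 85: [12, 12, 27, 68, 83, 85, 94]

Sorted: [12, 12, 27, 68, 83, 85, 94]


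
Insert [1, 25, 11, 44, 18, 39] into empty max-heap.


Insert 1: [1]
Insert 25: [25, 1]
Insert 11: [25, 1, 11]
Insert 44: [44, 25, 11, 1]
Insert 18: [44, 25, 11, 1, 18]
Insert 39: [44, 25, 39, 1, 18, 11]

Final heap: [44, 25, 39, 1, 18, 11]


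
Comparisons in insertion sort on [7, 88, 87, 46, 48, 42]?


Algorithm: insertion sort
Input: [7, 88, 87, 46, 48, 42]
Sorted: [7, 42, 46, 48, 87, 88]

14


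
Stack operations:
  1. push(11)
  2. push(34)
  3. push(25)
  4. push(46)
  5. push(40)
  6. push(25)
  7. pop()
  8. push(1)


push(11) -> [11]
push(34) -> [11, 34]
push(25) -> [11, 34, 25]
push(46) -> [11, 34, 25, 46]
push(40) -> [11, 34, 25, 46, 40]
push(25) -> [11, 34, 25, 46, 40, 25]
pop()->25, [11, 34, 25, 46, 40]
push(1) -> [11, 34, 25, 46, 40, 1]

Final stack: [11, 34, 25, 46, 40, 1]


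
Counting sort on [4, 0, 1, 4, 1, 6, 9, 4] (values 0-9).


Input: [4, 0, 1, 4, 1, 6, 9, 4]
Counts: [1, 2, 0, 0, 3, 0, 1, 0, 0, 1]

Sorted: [0, 1, 1, 4, 4, 4, 6, 9]


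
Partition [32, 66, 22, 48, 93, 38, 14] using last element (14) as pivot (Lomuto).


Pivot: 14
Place pivot at 0: [14, 66, 22, 48, 93, 38, 32]

Partitioned: [14, 66, 22, 48, 93, 38, 32]


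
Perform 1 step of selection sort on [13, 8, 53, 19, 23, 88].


Initial: [13, 8, 53, 19, 23, 88]
Step 1: min=8 at 1
  Swap: [8, 13, 53, 19, 23, 88]

After 1 step: [8, 13, 53, 19, 23, 88]


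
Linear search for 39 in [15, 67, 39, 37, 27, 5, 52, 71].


i=0: 15!=39
i=1: 67!=39
i=2: 39==39 found!

Found at 2, 3 comps


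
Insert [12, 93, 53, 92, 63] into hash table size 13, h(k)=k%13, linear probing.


Insert 12: h=12 -> slot 12
Insert 93: h=2 -> slot 2
Insert 53: h=1 -> slot 1
Insert 92: h=1, 2 probes -> slot 3
Insert 63: h=11 -> slot 11

Table: [None, 53, 93, 92, None, None, None, None, None, None, None, 63, 12]


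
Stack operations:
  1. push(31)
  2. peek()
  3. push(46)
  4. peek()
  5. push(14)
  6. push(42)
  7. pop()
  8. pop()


push(31) -> [31]
peek()->31
push(46) -> [31, 46]
peek()->46
push(14) -> [31, 46, 14]
push(42) -> [31, 46, 14, 42]
pop()->42, [31, 46, 14]
pop()->14, [31, 46]

Final stack: [31, 46]


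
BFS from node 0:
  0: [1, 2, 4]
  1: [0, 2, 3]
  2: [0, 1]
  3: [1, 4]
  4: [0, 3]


Visit 0, enqueue [1, 2, 4]
Visit 1, enqueue [3]
Visit 2, enqueue []
Visit 4, enqueue []
Visit 3, enqueue []

BFS order: [0, 1, 2, 4, 3]


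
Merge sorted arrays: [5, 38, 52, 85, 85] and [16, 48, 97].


Take 5 from A
Take 16 from B
Take 38 from A
Take 48 from B
Take 52 from A
Take 85 from A
Take 85 from A

Merged: [5, 16, 38, 48, 52, 85, 85, 97]


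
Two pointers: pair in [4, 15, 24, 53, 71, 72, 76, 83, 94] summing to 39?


lo=0(4)+hi=8(94)=98
lo=0(4)+hi=7(83)=87
lo=0(4)+hi=6(76)=80
lo=0(4)+hi=5(72)=76
lo=0(4)+hi=4(71)=75
lo=0(4)+hi=3(53)=57
lo=0(4)+hi=2(24)=28
lo=1(15)+hi=2(24)=39

Yes: 15+24=39


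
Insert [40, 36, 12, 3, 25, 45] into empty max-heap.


Insert 40: [40]
Insert 36: [40, 36]
Insert 12: [40, 36, 12]
Insert 3: [40, 36, 12, 3]
Insert 25: [40, 36, 12, 3, 25]
Insert 45: [45, 36, 40, 3, 25, 12]

Final heap: [45, 36, 40, 3, 25, 12]


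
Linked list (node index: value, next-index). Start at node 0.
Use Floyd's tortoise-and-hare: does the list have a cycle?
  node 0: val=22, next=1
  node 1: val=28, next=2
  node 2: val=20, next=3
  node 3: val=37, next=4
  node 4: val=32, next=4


Floyd's tortoise (slow, +1) and hare (fast, +2):
  init: slow=0, fast=0
  step 1: slow=1, fast=2
  step 2: slow=2, fast=4
  step 3: slow=3, fast=4
  step 4: slow=4, fast=4
  slow == fast at node 4: cycle detected

Cycle: yes


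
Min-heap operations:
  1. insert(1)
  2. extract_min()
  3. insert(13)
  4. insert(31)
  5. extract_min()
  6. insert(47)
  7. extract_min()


insert(1) -> [1]
extract_min()->1, []
insert(13) -> [13]
insert(31) -> [13, 31]
extract_min()->13, [31]
insert(47) -> [31, 47]
extract_min()->31, [47]

Final heap: [47]


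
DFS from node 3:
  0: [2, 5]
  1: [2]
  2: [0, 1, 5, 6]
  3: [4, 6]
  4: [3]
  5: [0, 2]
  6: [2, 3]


Visit 3, push [6, 4]
Visit 4, push []
Visit 6, push [2]
Visit 2, push [5, 1, 0]
Visit 0, push [5]
Visit 5, push []
Visit 1, push []

DFS order: [3, 4, 6, 2, 0, 5, 1]


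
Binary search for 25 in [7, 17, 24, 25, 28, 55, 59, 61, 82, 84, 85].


Step 1: lo=0, hi=10, mid=5, val=55
Step 2: lo=0, hi=4, mid=2, val=24
Step 3: lo=3, hi=4, mid=3, val=25

Found at index 3


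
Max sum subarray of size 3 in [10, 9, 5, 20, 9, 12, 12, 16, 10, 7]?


[0:3]: 24
[1:4]: 34
[2:5]: 34
[3:6]: 41
[4:7]: 33
[5:8]: 40
[6:9]: 38
[7:10]: 33

Max: 41 at [3:6]


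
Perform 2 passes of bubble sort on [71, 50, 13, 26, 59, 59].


Initial: [71, 50, 13, 26, 59, 59]
Pass 1: [50, 13, 26, 59, 59, 71] (5 swaps)
Pass 2: [13, 26, 50, 59, 59, 71] (2 swaps)

After 2 passes: [13, 26, 50, 59, 59, 71]


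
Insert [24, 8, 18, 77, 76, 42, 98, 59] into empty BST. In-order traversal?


Insert 24: root
Insert 8: L from 24
Insert 18: L from 24 -> R from 8
Insert 77: R from 24
Insert 76: R from 24 -> L from 77
Insert 42: R from 24 -> L from 77 -> L from 76
Insert 98: R from 24 -> R from 77
Insert 59: R from 24 -> L from 77 -> L from 76 -> R from 42

In-order: [8, 18, 24, 42, 59, 76, 77, 98]


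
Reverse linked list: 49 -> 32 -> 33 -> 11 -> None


Step 1: curr=49, set curr.next=prev(None) | reversed so far: 49
Step 2: curr=32, set curr.next=prev(49) | reversed so far: 32 -> 49
Step 3: curr=33, set curr.next=prev(32) | reversed so far: 33 -> 32 -> 49
Step 4: curr=11, set curr.next=prev(33) | reversed so far: 11 -> 33 -> 32 -> 49

11 -> 33 -> 32 -> 49 -> None


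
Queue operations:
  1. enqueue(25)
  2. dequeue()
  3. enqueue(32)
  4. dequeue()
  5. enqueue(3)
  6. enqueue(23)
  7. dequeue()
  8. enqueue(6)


enqueue(25) -> [25]
dequeue()->25, []
enqueue(32) -> [32]
dequeue()->32, []
enqueue(3) -> [3]
enqueue(23) -> [3, 23]
dequeue()->3, [23]
enqueue(6) -> [23, 6]

Final queue: [23, 6]


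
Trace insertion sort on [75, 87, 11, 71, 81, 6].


Initial: [75, 87, 11, 71, 81, 6]
Insert 87: [75, 87, 11, 71, 81, 6]
Insert 11: [11, 75, 87, 71, 81, 6]
Insert 71: [11, 71, 75, 87, 81, 6]
Insert 81: [11, 71, 75, 81, 87, 6]
Insert 6: [6, 11, 71, 75, 81, 87]

Sorted: [6, 11, 71, 75, 81, 87]


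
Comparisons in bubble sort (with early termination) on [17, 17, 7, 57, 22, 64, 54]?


Algorithm: bubble sort (with early termination)
Input: [17, 17, 7, 57, 22, 64, 54]
Sorted: [7, 17, 17, 22, 54, 57, 64]

15


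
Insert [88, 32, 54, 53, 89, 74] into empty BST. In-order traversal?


Insert 88: root
Insert 32: L from 88
Insert 54: L from 88 -> R from 32
Insert 53: L from 88 -> R from 32 -> L from 54
Insert 89: R from 88
Insert 74: L from 88 -> R from 32 -> R from 54

In-order: [32, 53, 54, 74, 88, 89]


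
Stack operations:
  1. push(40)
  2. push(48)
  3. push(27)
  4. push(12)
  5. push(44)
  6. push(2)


push(40) -> [40]
push(48) -> [40, 48]
push(27) -> [40, 48, 27]
push(12) -> [40, 48, 27, 12]
push(44) -> [40, 48, 27, 12, 44]
push(2) -> [40, 48, 27, 12, 44, 2]

Final stack: [40, 48, 27, 12, 44, 2]


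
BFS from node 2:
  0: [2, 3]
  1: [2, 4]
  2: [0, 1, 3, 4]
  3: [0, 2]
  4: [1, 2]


Visit 2, enqueue [0, 1, 3, 4]
Visit 0, enqueue []
Visit 1, enqueue []
Visit 3, enqueue []
Visit 4, enqueue []

BFS order: [2, 0, 1, 3, 4]


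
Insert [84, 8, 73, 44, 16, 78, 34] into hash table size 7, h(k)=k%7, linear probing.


Insert 84: h=0 -> slot 0
Insert 8: h=1 -> slot 1
Insert 73: h=3 -> slot 3
Insert 44: h=2 -> slot 2
Insert 16: h=2, 2 probes -> slot 4
Insert 78: h=1, 4 probes -> slot 5
Insert 34: h=6 -> slot 6

Table: [84, 8, 44, 73, 16, 78, 34]


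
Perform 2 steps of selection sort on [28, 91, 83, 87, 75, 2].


Initial: [28, 91, 83, 87, 75, 2]
Step 1: min=2 at 5
  Swap: [2, 91, 83, 87, 75, 28]
Step 2: min=28 at 5
  Swap: [2, 28, 83, 87, 75, 91]

After 2 steps: [2, 28, 83, 87, 75, 91]


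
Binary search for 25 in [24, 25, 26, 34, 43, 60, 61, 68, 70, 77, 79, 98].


Step 1: lo=0, hi=11, mid=5, val=60
Step 2: lo=0, hi=4, mid=2, val=26
Step 3: lo=0, hi=1, mid=0, val=24
Step 4: lo=1, hi=1, mid=1, val=25

Found at index 1


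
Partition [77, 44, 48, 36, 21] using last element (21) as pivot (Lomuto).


Pivot: 21
Place pivot at 0: [21, 44, 48, 36, 77]

Partitioned: [21, 44, 48, 36, 77]


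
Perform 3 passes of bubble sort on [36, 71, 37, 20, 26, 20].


Initial: [36, 71, 37, 20, 26, 20]
Pass 1: [36, 37, 20, 26, 20, 71] (4 swaps)
Pass 2: [36, 20, 26, 20, 37, 71] (3 swaps)
Pass 3: [20, 26, 20, 36, 37, 71] (3 swaps)

After 3 passes: [20, 26, 20, 36, 37, 71]


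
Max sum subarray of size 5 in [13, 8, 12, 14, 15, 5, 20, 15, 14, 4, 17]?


[0:5]: 62
[1:6]: 54
[2:7]: 66
[3:8]: 69
[4:9]: 69
[5:10]: 58
[6:11]: 70

Max: 70 at [6:11]


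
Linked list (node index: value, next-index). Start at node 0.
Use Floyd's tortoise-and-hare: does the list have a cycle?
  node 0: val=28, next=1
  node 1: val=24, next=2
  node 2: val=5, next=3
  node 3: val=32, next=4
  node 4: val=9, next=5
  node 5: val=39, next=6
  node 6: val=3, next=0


Floyd's tortoise (slow, +1) and hare (fast, +2):
  init: slow=0, fast=0
  step 1: slow=1, fast=2
  step 2: slow=2, fast=4
  step 3: slow=3, fast=6
  step 4: slow=4, fast=1
  step 5: slow=5, fast=3
  step 6: slow=6, fast=5
  step 7: slow=0, fast=0
  slow == fast at node 0: cycle detected

Cycle: yes


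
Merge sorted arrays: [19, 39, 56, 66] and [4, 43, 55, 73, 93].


Take 4 from B
Take 19 from A
Take 39 from A
Take 43 from B
Take 55 from B
Take 56 from A
Take 66 from A

Merged: [4, 19, 39, 43, 55, 56, 66, 73, 93]


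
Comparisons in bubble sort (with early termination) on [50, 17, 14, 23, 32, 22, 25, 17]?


Algorithm: bubble sort (with early termination)
Input: [50, 17, 14, 23, 32, 22, 25, 17]
Sorted: [14, 17, 17, 22, 23, 25, 32, 50]

27


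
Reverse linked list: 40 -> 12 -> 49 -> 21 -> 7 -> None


Step 1: curr=40, set curr.next=prev(None) | reversed so far: 40
Step 2: curr=12, set curr.next=prev(40) | reversed so far: 12 -> 40
Step 3: curr=49, set curr.next=prev(12) | reversed so far: 49 -> 12 -> 40
Step 4: curr=21, set curr.next=prev(49) | reversed so far: 21 -> 49 -> 12 -> 40
Step 5: curr=7, set curr.next=prev(21) | reversed so far: 7 -> 21 -> 49 -> 12 -> 40

7 -> 21 -> 49 -> 12 -> 40 -> None


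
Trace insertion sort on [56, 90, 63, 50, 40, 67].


Initial: [56, 90, 63, 50, 40, 67]
Insert 90: [56, 90, 63, 50, 40, 67]
Insert 63: [56, 63, 90, 50, 40, 67]
Insert 50: [50, 56, 63, 90, 40, 67]
Insert 40: [40, 50, 56, 63, 90, 67]
Insert 67: [40, 50, 56, 63, 67, 90]

Sorted: [40, 50, 56, 63, 67, 90]


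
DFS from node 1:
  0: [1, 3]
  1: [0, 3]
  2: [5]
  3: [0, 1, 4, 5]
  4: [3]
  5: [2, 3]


Visit 1, push [3, 0]
Visit 0, push [3]
Visit 3, push [5, 4]
Visit 4, push []
Visit 5, push [2]
Visit 2, push []

DFS order: [1, 0, 3, 4, 5, 2]


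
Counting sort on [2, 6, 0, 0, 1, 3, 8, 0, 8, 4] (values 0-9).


Input: [2, 6, 0, 0, 1, 3, 8, 0, 8, 4]
Counts: [3, 1, 1, 1, 1, 0, 1, 0, 2, 0]

Sorted: [0, 0, 0, 1, 2, 3, 4, 6, 8, 8]


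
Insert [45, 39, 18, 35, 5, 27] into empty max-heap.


Insert 45: [45]
Insert 39: [45, 39]
Insert 18: [45, 39, 18]
Insert 35: [45, 39, 18, 35]
Insert 5: [45, 39, 18, 35, 5]
Insert 27: [45, 39, 27, 35, 5, 18]

Final heap: [45, 39, 27, 35, 5, 18]


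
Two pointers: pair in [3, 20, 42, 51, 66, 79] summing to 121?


lo=0(3)+hi=5(79)=82
lo=1(20)+hi=5(79)=99
lo=2(42)+hi=5(79)=121

Yes: 42+79=121


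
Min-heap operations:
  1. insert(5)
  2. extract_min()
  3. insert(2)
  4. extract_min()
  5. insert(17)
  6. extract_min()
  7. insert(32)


insert(5) -> [5]
extract_min()->5, []
insert(2) -> [2]
extract_min()->2, []
insert(17) -> [17]
extract_min()->17, []
insert(32) -> [32]

Final heap: [32]


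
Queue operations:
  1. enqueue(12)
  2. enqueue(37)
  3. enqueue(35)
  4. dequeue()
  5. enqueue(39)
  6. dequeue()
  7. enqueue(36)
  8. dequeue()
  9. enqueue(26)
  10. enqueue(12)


enqueue(12) -> [12]
enqueue(37) -> [12, 37]
enqueue(35) -> [12, 37, 35]
dequeue()->12, [37, 35]
enqueue(39) -> [37, 35, 39]
dequeue()->37, [35, 39]
enqueue(36) -> [35, 39, 36]
dequeue()->35, [39, 36]
enqueue(26) -> [39, 36, 26]
enqueue(12) -> [39, 36, 26, 12]

Final queue: [39, 36, 26, 12]


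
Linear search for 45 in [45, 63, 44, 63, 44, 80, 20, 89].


i=0: 45==45 found!

Found at 0, 1 comps


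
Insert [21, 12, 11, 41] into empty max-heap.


Insert 21: [21]
Insert 12: [21, 12]
Insert 11: [21, 12, 11]
Insert 41: [41, 21, 11, 12]

Final heap: [41, 21, 11, 12]


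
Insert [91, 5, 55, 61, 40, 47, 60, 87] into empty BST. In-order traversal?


Insert 91: root
Insert 5: L from 91
Insert 55: L from 91 -> R from 5
Insert 61: L from 91 -> R from 5 -> R from 55
Insert 40: L from 91 -> R from 5 -> L from 55
Insert 47: L from 91 -> R from 5 -> L from 55 -> R from 40
Insert 60: L from 91 -> R from 5 -> R from 55 -> L from 61
Insert 87: L from 91 -> R from 5 -> R from 55 -> R from 61

In-order: [5, 40, 47, 55, 60, 61, 87, 91]


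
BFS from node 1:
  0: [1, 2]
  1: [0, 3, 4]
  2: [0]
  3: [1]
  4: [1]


Visit 1, enqueue [0, 3, 4]
Visit 0, enqueue [2]
Visit 3, enqueue []
Visit 4, enqueue []
Visit 2, enqueue []

BFS order: [1, 0, 3, 4, 2]


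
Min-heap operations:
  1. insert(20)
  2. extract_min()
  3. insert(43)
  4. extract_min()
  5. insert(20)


insert(20) -> [20]
extract_min()->20, []
insert(43) -> [43]
extract_min()->43, []
insert(20) -> [20]

Final heap: [20]


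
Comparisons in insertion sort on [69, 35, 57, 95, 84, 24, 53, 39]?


Algorithm: insertion sort
Input: [69, 35, 57, 95, 84, 24, 53, 39]
Sorted: [24, 35, 39, 53, 57, 69, 84, 95]

22


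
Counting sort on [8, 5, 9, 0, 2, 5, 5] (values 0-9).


Input: [8, 5, 9, 0, 2, 5, 5]
Counts: [1, 0, 1, 0, 0, 3, 0, 0, 1, 1]

Sorted: [0, 2, 5, 5, 5, 8, 9]


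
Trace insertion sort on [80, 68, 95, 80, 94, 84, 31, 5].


Initial: [80, 68, 95, 80, 94, 84, 31, 5]
Insert 68: [68, 80, 95, 80, 94, 84, 31, 5]
Insert 95: [68, 80, 95, 80, 94, 84, 31, 5]
Insert 80: [68, 80, 80, 95, 94, 84, 31, 5]
Insert 94: [68, 80, 80, 94, 95, 84, 31, 5]
Insert 84: [68, 80, 80, 84, 94, 95, 31, 5]
Insert 31: [31, 68, 80, 80, 84, 94, 95, 5]
Insert 5: [5, 31, 68, 80, 80, 84, 94, 95]

Sorted: [5, 31, 68, 80, 80, 84, 94, 95]


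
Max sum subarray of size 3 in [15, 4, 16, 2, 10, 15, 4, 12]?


[0:3]: 35
[1:4]: 22
[2:5]: 28
[3:6]: 27
[4:7]: 29
[5:8]: 31

Max: 35 at [0:3]


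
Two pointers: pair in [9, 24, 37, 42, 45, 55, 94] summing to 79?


lo=0(9)+hi=6(94)=103
lo=0(9)+hi=5(55)=64
lo=1(24)+hi=5(55)=79

Yes: 24+55=79


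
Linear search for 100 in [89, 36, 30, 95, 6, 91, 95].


i=0: 89!=100
i=1: 36!=100
i=2: 30!=100
i=3: 95!=100
i=4: 6!=100
i=5: 91!=100
i=6: 95!=100

Not found, 7 comps


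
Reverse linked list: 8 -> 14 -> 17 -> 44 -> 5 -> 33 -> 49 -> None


Step 1: curr=8, set curr.next=prev(None) | reversed so far: 8
Step 2: curr=14, set curr.next=prev(8) | reversed so far: 14 -> 8
Step 3: curr=17, set curr.next=prev(14) | reversed so far: 17 -> 14 -> 8
Step 4: curr=44, set curr.next=prev(17) | reversed so far: 44 -> 17 -> 14 -> 8
Step 5: curr=5, set curr.next=prev(44) | reversed so far: 5 -> 44 -> 17 -> 14 -> 8
Step 6: curr=33, set curr.next=prev(5) | reversed so far: 33 -> 5 -> 44 -> 17 -> 14 -> 8
Step 7: curr=49, set curr.next=prev(33) | reversed so far: 49 -> 33 -> 5 -> 44 -> 17 -> 14 -> 8

49 -> 33 -> 5 -> 44 -> 17 -> 14 -> 8 -> None


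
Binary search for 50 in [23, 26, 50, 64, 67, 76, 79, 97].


Step 1: lo=0, hi=7, mid=3, val=64
Step 2: lo=0, hi=2, mid=1, val=26
Step 3: lo=2, hi=2, mid=2, val=50

Found at index 2


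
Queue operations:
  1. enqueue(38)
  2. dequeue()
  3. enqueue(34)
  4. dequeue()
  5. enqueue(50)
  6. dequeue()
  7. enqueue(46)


enqueue(38) -> [38]
dequeue()->38, []
enqueue(34) -> [34]
dequeue()->34, []
enqueue(50) -> [50]
dequeue()->50, []
enqueue(46) -> [46]

Final queue: [46]


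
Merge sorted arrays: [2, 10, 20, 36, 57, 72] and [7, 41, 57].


Take 2 from A
Take 7 from B
Take 10 from A
Take 20 from A
Take 36 from A
Take 41 from B
Take 57 from A
Take 57 from B

Merged: [2, 7, 10, 20, 36, 41, 57, 57, 72]


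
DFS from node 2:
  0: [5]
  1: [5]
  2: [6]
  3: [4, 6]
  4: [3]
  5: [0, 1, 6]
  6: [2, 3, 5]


Visit 2, push [6]
Visit 6, push [5, 3]
Visit 3, push [4]
Visit 4, push []
Visit 5, push [1, 0]
Visit 0, push []
Visit 1, push []

DFS order: [2, 6, 3, 4, 5, 0, 1]


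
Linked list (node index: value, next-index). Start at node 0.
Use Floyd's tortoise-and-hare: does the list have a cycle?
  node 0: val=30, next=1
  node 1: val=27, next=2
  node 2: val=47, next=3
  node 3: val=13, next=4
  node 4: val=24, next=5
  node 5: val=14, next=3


Floyd's tortoise (slow, +1) and hare (fast, +2):
  init: slow=0, fast=0
  step 1: slow=1, fast=2
  step 2: slow=2, fast=4
  step 3: slow=3, fast=3
  slow == fast at node 3: cycle detected

Cycle: yes
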